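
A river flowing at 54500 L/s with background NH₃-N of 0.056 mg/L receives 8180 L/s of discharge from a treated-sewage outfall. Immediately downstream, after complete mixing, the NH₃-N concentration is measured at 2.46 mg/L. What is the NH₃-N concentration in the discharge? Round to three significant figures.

Mass balance: 54500·0.05600 + 8180·Cₑ = 62680·2.460
→ Cₑ = (62680·2.460 − 54500·0.05600) / 8180 = 18.48 mg/L.

18.5 mg/L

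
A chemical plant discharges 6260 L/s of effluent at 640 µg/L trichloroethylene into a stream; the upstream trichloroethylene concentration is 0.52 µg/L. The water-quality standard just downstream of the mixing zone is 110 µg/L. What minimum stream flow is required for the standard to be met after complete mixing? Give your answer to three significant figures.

30300 L/s

Set C_mix = 110: (Q·0.5200 + 6260·640.0) / (Q + 6260) = 110
→ Q = 6260·(640.0 − 110)/(110 − 0.5200) = 30310 L/s.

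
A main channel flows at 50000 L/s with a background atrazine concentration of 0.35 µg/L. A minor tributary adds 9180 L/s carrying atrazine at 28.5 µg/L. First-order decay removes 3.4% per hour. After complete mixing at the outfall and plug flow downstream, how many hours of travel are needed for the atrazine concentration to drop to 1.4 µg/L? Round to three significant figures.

After mixing, C = (50000·0.3500 + 9180·28.50) / 59180 = 279100/59180 = 4.717 µg/L.
3.4%/h lost → k = −ln(1 − 0.034) = 0.03459 h⁻¹.
4.717·exp(−k·t) = 1.4 → t = ln(4.717/1.4)/k = 126400 s = 35.11 h.

35.1 h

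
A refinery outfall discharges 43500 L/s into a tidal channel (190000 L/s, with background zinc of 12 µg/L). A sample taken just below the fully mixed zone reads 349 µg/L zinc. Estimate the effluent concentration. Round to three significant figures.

1820 µg/L

Mass balance: 190000·12.00 + 43500·Cₑ = 233500·349.0
→ Cₑ = (233500·349.0 − 190000·12.00) / 43500 = 1821 µg/L.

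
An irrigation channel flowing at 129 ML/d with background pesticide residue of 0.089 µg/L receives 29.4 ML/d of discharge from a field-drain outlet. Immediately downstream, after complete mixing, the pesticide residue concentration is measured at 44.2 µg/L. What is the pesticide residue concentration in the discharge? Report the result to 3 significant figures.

238 µg/L

Mass balance: 129.0·0.08900 + 29.40·Cₑ = 158.4·44.20
→ Cₑ = (158.4·44.20 − 129.0·0.08900) / 29.40 = 237.7 µg/L.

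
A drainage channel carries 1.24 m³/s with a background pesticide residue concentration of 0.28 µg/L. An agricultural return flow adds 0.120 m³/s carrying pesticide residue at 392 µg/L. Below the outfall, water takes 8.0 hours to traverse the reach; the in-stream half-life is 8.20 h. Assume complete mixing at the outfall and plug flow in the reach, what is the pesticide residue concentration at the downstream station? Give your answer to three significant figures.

Mixed concentration C = ΣQC/ΣQ = (1.240·0.2800 + 0.1200·392.0) / 1.360 = 47.39/1.360 = 34.84 µg/L.
Half-life 8.20 h → k = ln 2 / 8.20 = 0.08453 h⁻¹ = 2.029 d⁻¹.
First-order decay: C = 34.84·exp(−k·t) = 34.84·0.5085 = 17.72 µg/L.

17.7 µg/L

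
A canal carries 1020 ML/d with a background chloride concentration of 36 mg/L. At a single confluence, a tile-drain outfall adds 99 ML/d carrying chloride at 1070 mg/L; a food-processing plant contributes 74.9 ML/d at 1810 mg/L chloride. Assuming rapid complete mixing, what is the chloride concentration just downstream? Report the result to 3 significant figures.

After mixing, C = (1020·36.00 + 99.00·1070 + 74.90·1810) / 1194 = 278200/1194 = 233.0 mg/L.

233 mg/L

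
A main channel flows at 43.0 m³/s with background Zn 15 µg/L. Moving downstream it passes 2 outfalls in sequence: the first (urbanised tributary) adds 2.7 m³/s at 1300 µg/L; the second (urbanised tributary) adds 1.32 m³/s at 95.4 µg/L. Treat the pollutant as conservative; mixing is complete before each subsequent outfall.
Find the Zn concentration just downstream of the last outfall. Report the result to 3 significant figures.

Outfall 1: combined Q = 45.70 m³/s; C = (43.00·15.00 + 2.700·1300)/45.70 = 90.92 µg/L.
Outfall 2: combined Q = 47.02 m³/s; C = (45.70·90.92 + 1.320·95.40)/47.02 = 91.04 µg/L.

91.0 µg/L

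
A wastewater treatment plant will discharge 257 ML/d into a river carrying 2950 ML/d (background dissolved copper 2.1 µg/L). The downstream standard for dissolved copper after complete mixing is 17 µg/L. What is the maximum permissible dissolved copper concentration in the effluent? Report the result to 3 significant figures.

188 µg/L

At the limit, (Qr·Cr + Qe·Cₑ)/(Qr + Qe) = 17:
Cₑ = (3207·17 − 2950·2.100) / 257.0 = 188.0 µg/L.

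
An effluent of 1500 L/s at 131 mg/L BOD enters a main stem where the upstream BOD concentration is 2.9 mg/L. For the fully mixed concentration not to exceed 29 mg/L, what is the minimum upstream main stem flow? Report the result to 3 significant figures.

Set C_mix = 29: (Q·2.900 + 1500·131.0) / (Q + 1500) = 29
→ Q = 1500·(131.0 − 29)/(29 − 2.900) = 5862 L/s.

5860 L/s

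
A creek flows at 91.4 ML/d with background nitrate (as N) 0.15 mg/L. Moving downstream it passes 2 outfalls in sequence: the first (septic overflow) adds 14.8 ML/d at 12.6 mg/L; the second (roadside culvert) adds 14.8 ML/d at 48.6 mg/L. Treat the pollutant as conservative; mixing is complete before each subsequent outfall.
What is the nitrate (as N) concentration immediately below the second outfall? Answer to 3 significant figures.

7.60 mg/L

Outfall 1: combined Q = 106.2 ML/d; C = (91.40·0.1500 + 14.80·12.60)/106.2 = 1.885 mg/L.
Outfall 2: combined Q = 121.0 ML/d; C = (106.2·1.885 + 14.80·48.60)/121.0 = 7.599 mg/L.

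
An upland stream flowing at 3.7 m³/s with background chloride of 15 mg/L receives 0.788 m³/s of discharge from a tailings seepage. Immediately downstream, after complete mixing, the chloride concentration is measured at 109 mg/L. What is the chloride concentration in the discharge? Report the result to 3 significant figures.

550 mg/L

Mass balance: 3.700·15.00 + 0.7880·Cₑ = 4.488·109.0
→ Cₑ = (4.488·109.0 − 3.700·15.00) / 0.7880 = 550.4 mg/L.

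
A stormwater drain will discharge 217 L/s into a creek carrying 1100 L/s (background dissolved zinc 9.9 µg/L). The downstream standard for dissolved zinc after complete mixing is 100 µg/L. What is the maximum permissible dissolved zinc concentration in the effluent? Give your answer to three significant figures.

557 µg/L

At the limit, (Qr·Cr + Qe·Cₑ)/(Qr + Qe) = 100:
Cₑ = (1317·100 − 1100·9.900) / 217.0 = 556.7 µg/L.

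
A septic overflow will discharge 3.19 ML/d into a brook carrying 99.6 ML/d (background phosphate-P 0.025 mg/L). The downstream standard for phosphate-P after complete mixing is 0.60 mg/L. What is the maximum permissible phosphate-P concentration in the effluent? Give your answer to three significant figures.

18.6 mg/L

At the limit, (Qr·Cr + Qe·Cₑ)/(Qr + Qe) = 0.60:
Cₑ = (102.8·0.60 − 99.60·0.02500) / 3.190 = 18.55 mg/L.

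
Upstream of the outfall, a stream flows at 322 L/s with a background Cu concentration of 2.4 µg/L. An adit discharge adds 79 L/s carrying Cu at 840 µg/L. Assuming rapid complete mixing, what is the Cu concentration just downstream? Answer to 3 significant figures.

167 µg/L

Flow-weighted average: C = (322.0·2.400 + 79.00·840.0) / 401.0 = 67130/401.0 = 167.4 µg/L.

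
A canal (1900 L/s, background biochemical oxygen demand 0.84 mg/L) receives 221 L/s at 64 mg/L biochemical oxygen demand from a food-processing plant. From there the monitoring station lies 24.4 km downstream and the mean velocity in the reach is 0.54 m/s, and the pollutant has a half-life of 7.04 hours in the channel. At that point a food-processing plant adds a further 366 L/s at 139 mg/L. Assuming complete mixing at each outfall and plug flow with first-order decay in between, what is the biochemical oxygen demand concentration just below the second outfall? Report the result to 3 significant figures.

Flow-weighted average: C = (1900·0.8400 + 221.0·64.00) / 2121 = 15740/2121 = 7.421 mg/L; combined flow 2121 L/s.
Travel time t = 24.4·1000 / 0.54 = 45190 s = 12.55 h.
Half-life 7.04 h → k = ln 2 / 7.04 = 0.09846 h⁻¹ = 2.363 d⁻¹.
After decay, C = 7.421 × e^(−kt) = 7.421 × 0.2906 = 2.157 mg/L.
At the second outfall, C = (2121·2.157 + 366.0·139.0) / (2121 + 366.0) = 22.30 mg/L.

22.3 mg/L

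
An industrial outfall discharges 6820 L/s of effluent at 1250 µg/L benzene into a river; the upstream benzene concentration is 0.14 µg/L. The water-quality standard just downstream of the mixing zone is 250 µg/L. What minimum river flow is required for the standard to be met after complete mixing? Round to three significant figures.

Set C_mix = 250: (Q·0.1400 + 6820·1250) / (Q + 6820) = 250
→ Q = 6820·(1250 − 250)/(250 − 0.1400) = 27300 L/s.

27300 L/s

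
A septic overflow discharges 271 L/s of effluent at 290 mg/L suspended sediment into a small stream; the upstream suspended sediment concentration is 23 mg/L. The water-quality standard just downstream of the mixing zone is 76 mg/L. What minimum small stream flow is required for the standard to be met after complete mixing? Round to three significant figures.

Set C_mix = 76: (Q·23.00 + 271.0·290.0) / (Q + 271.0) = 76
→ Q = 271.0·(290.0 − 76)/(76 − 23.00) = 1094 L/s.

1090 L/s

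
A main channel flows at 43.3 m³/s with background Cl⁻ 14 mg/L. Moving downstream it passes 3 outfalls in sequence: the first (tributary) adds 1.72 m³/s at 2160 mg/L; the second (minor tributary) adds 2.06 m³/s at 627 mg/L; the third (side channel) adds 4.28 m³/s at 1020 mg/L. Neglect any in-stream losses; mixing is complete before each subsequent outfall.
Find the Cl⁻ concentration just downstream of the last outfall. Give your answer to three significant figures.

Outfall 1: combined Q = 45.02 m³/s; C = (43.30·14.00 + 1.720·2160)/45.02 = 95.99 mg/L.
Outfall 2: combined Q = 47.08 m³/s; C = (45.02·95.99 + 2.060·627.0)/47.08 = 119.2 mg/L.
Outfall 3: combined Q = 51.36 m³/s; C = (47.08·119.2 + 4.280·1020)/51.36 = 194.3 mg/L.

194 mg/L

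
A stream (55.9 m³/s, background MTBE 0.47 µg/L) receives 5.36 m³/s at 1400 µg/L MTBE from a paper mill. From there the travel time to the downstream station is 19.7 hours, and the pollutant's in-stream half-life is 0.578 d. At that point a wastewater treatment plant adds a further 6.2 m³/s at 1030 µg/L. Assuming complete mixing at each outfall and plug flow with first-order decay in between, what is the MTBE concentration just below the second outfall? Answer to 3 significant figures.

136 µg/L

After mixing, C = (55.90·0.4700 + 5.360·1400) / 61.26 = 7530/61.26 = 122.9 µg/L; combined flow 61.26 m³/s.
Half-life 0.578 d → k = ln 2 / 0.578 = 1.199 d⁻¹.
After decay, C = 122.9 × e^(−kt) = 122.9 × 0.3737 = 45.93 µg/L.
At the second outfall, C = (61.26·45.93 + 6.200·1030) / (61.26 + 6.200) = 136.4 µg/L.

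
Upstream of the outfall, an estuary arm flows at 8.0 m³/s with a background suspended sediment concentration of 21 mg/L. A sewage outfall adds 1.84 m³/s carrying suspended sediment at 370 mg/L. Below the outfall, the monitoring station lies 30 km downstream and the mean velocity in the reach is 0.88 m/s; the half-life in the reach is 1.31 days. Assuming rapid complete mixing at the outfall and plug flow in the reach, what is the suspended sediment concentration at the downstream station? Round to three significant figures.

Conservation of mass: C = (8.000·21.00 + 1.840·370.0) / 9.840 = 848.8/9.840 = 86.26 mg/L.
Travel time t = 30·1000 / 0.88 = 34090 s = 9.470 h.
Half-life 1.31 d → k = ln 2 / 1.31 = 0.5291 d⁻¹.
After decay, C = 86.26 × e^(−kt) = 86.26 × 0.8116 = 70.01 mg/L.

70.0 mg/L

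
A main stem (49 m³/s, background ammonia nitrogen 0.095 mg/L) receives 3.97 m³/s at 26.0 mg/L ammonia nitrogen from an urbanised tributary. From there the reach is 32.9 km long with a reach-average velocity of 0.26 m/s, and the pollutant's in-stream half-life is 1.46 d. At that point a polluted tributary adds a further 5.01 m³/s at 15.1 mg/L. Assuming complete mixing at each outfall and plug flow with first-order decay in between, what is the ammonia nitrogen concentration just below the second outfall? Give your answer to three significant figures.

2.23 mg/L

After mixing, C = (49.00·0.09500 + 3.970·26.00) / 52.97 = 107.9/52.97 = 2.037 mg/L; combined flow 52.97 m³/s.
Travel time t = 32.9·1000 / 0.26 = 126500 s = 35.15 h.
Half-life 1.46 d → k = ln 2 / 1.46 = 0.4748 d⁻¹.
After decay, C = 2.037 × e^(−kt) = 2.037 × 0.4989 = 1.016 mg/L.
Second outfall: C = (52.97·1.016 + 5.010·15.10)/57.98 = 2.233 mg/L.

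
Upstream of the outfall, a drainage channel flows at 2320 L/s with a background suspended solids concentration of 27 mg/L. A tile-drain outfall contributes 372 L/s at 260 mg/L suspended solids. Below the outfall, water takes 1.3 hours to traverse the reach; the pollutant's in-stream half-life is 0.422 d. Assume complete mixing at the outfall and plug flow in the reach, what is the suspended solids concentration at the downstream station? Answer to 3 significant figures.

Mass balance: C = (2320·27.00 + 372.0·260.0) / 2692 = 159400/2692 = 59.20 mg/L.
Half-life 0.422 d → k = ln 2 / 0.422 = 1.643 d⁻¹.
After decay, C = 59.20 × e^(−kt) = 59.20 × 0.9149 = 54.16 mg/L.

54.2 mg/L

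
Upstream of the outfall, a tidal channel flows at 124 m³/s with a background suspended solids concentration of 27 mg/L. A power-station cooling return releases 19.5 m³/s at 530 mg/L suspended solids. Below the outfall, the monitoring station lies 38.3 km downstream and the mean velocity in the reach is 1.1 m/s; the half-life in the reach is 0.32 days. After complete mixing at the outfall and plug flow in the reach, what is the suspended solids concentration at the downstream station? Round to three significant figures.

39.8 mg/L

Mixed concentration C = ΣQC/ΣQ = (124.0·27.00 + 19.50·530.0) / 143.5 = 13680/143.5 = 95.35 mg/L.
Travel time t = 38.3·1000 / 1.1 = 34820 s = 9.672 h.
Half-life 0.32 d → k = ln 2 / 0.32 = 2.166 d⁻¹.
After decay, C = 95.35 × e^(−kt) = 95.35 × 0.4177 = 39.83 mg/L.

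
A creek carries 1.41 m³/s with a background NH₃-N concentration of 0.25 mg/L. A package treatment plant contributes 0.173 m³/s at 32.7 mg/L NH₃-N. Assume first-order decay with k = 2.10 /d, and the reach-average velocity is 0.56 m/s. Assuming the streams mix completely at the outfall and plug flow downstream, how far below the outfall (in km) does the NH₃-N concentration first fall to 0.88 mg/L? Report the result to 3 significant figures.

Flow-weighted average: C = (1.410·0.2500 + 0.1730·32.70) / 1.583 = 6.010/1.583 = 3.796 mg/L.
Set 3.796·exp(−k·t) = 0.88 → t = ln(3.796/0.88)/k = 60150 s = 16.71 h.
Distance = v·t = 0.56·60150 = 33680 m = 33.68 km.

33.7 km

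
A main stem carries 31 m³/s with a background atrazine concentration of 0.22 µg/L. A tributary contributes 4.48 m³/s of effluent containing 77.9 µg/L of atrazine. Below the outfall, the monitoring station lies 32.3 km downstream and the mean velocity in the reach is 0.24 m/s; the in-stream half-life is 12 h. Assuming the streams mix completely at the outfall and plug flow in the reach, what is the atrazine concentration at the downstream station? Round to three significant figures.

Conservation of mass: C = (31.00·0.2200 + 4.480·77.90) / 35.48 = 355.8/35.48 = 10.03 µg/L.
Travel time t = 32.3·1000 / 0.24 = 134600 s = 37.38 h.
Half-life 12 h → k = ln 2 / 12 = 0.05776 h⁻¹ = 1.386 d⁻¹.
After decay, C = 10.03 × e^(−kt) = 10.03 × 0.1154 = 1.157 µg/L.

1.16 µg/L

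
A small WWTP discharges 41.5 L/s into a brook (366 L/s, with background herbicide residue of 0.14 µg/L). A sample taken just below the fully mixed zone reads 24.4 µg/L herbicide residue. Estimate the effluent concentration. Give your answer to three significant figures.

238 µg/L

Mass balance: 366.0·0.1400 + 41.50·Cₑ = 407.5·24.40
→ Cₑ = (407.5·24.40 − 366.0·0.1400) / 41.50 = 238.4 µg/L.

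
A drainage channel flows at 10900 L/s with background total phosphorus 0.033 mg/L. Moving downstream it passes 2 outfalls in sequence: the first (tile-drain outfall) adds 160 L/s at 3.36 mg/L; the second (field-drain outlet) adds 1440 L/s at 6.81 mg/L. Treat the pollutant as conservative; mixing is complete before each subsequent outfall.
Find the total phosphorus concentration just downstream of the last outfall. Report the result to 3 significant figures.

0.856 mg/L

Below outfall 1: Q → 11060 L/s, C = (10900·0.03300 + 160.0·3.360)/11060 = 0.08113 mg/L.
Below outfall 2: Q → 12500 L/s, C = (11060·0.08113 + 1440·6.810)/12500 = 0.8563 mg/L.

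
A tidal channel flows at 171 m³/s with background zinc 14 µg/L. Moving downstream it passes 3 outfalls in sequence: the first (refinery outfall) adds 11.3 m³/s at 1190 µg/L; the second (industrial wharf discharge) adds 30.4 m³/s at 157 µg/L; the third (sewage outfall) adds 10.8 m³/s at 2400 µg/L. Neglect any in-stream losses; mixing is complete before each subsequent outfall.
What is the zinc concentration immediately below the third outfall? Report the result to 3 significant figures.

After outfall 1: Q = 171.0 + 11.30 = 182.3 m³/s; C = (171.0·14.00 + 11.30·1190)/182.3 = 86.90 µg/L.
After outfall 2: Q = 182.3 + 30.40 = 212.7 m³/s; C = (182.3·86.90 + 30.40·157.0)/212.7 = 96.91 µg/L.
After outfall 3: Q = 212.7 + 10.80 = 223.5 m³/s; C = (212.7·96.91 + 10.80·2400)/223.5 = 208.2 µg/L.

208 µg/L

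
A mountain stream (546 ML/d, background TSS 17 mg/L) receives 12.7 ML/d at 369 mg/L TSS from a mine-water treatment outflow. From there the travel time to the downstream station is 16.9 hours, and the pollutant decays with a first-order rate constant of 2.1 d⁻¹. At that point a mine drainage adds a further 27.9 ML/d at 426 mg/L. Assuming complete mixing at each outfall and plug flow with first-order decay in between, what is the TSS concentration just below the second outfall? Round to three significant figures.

25.7 mg/L

Flow-weighted average: C = (546.0·17.00 + 12.70·369.0) / 558.7 = 13970/558.7 = 25.00 mg/L; combined flow 558.7 ML/d.
Decay over the reach: 25.00·exp(−kt) = 25.00·0.2279 = 5.698 mg/L.
Second outfall: C = (558.7·5.698 + 27.90·426.0)/586.6 = 25.69 mg/L.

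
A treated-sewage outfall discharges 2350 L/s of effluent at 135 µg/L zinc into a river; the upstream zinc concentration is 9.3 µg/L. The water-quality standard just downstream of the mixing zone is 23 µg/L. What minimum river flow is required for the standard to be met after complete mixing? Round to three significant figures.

Set C_mix = 23: (Q·9.300 + 2350·135.0) / (Q + 2350) = 23
→ Q = 2350·(135.0 − 23)/(23 − 9.300) = 19210 L/s.

19200 L/s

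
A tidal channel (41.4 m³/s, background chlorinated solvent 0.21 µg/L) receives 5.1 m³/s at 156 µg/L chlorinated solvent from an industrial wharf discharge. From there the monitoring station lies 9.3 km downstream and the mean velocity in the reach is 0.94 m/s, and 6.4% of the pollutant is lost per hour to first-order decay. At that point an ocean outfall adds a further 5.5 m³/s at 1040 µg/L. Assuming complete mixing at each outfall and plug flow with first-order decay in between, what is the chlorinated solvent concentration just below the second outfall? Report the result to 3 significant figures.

Conservation of mass: C = (41.40·0.2100 + 5.100·156.0) / 46.50 = 804.3/46.50 = 17.30 µg/L; combined flow 46.50 m³/s.
Travel time t = 9.3·1000 / 0.94 = 9894 s = 2.748 h.
6.4%/h lost → k = −ln(1 − 0.064) = 0.06614 h⁻¹.
First-order decay: C = 17.30·exp(−k·t) = 17.30·0.8338 = 14.42 µg/L.
At the second outfall, C = (46.50·14.42 + 5.500·1040) / (46.50 + 5.500) = 122.9 µg/L.

123 µg/L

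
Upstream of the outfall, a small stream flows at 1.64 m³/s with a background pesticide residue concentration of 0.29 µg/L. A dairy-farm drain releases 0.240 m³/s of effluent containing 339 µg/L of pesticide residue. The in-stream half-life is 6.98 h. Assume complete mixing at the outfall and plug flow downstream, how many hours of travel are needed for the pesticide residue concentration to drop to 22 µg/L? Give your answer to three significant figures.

After mixing, C = (1.640·0.2900 + 0.2400·339.0) / 1.880 = 81.84/1.880 = 43.53 µg/L.
Half-life 6.98 h → k = ln 2 / 6.98 = 0.09930 h⁻¹ = 2.383 d⁻¹.
43.53·exp(−k·t) = 22 → t = ln(43.53/22)/k = 24740 s = 6.872 h.

6.87 h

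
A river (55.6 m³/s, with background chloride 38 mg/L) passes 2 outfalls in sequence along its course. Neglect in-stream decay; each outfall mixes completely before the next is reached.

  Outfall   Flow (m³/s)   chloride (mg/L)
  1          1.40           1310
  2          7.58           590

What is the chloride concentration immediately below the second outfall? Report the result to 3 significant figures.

130 mg/L

Outfall 1: combined Q = 57.00 m³/s; C = (55.60·38.00 + 1.400·1310)/57.00 = 69.24 mg/L.
Outfall 2: combined Q = 64.58 m³/s; C = (57.00·69.24 + 7.580·590.0)/64.58 = 130.4 mg/L.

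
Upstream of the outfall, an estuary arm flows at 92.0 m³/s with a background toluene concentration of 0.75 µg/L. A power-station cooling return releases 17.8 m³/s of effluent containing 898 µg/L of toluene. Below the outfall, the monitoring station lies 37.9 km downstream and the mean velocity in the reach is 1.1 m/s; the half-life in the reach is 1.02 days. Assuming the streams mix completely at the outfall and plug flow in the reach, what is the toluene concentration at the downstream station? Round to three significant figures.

Mass balance: C = (92.00·0.7500 + 17.80·898.0) / 109.8 = 16050/109.8 = 146.2 µg/L.
Travel time t = 37.9·1000 / 1.1 = 34450 s = 9.571 h.
Half-life 1.02 d → k = ln 2 / 1.02 = 0.6796 d⁻¹.
Applying C = C₀e^(−kt): 146.2 × 0.7626 = 111.5 µg/L.

111 µg/L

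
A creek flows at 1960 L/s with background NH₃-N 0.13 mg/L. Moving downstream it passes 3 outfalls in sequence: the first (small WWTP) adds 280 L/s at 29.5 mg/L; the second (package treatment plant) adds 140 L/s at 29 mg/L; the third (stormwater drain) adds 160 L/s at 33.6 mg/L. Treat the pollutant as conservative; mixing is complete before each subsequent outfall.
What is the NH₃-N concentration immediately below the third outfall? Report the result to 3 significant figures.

7.07 mg/L

After outfall 1: Q = 1960 + 280.0 = 2240 L/s; C = (1960·0.1300 + 280.0·29.50)/2240 = 3.801 mg/L.
After outfall 2: Q = 2240 + 140.0 = 2380 L/s; C = (2240·3.801 + 140.0·29.00)/2380 = 5.284 mg/L.
After outfall 3: Q = 2380 + 160.0 = 2540 L/s; C = (2380·5.284 + 160.0·33.60)/2540 = 7.067 mg/L.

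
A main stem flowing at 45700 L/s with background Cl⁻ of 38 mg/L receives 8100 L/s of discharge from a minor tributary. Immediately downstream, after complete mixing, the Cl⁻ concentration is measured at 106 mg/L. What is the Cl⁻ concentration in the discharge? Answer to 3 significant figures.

Mass balance: 45700·38.00 + 8100·Cₑ = 53800·106.0
→ Cₑ = (53800·106.0 − 45700·38.00) / 8100 = 489.7 mg/L.

490 mg/L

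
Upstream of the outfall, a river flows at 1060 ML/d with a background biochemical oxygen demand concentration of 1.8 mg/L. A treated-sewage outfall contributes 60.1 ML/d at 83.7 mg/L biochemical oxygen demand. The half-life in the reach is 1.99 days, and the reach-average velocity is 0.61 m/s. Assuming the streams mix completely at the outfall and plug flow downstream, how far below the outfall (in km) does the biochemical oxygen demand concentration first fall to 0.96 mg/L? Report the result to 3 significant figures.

Conservation of mass: C = (1060·1.800 + 60.10·83.70) / 1120 = 6938/1120 = 6.194 mg/L.
Half-life 1.99 d → k = ln 2 / 1.99 = 0.3483 d⁻¹.
Set 6.194·exp(−k·t) = 0.96 → t = ln(6.194/0.96)/k = 462500 s = 128.5 h.
Distance = v·t = 0.61·462500 = 282100 m = 282.1 km.

282 km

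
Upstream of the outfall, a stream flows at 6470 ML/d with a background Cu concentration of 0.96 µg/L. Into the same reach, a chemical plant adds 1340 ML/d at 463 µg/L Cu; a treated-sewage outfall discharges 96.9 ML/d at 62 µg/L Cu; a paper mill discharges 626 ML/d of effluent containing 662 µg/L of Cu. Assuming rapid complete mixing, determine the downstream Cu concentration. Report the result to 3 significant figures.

123 µg/L

Conservation of mass: C = (6470·0.9600 + 1340·463.0 + 96.90·62.00 + 626.0·662.0) / 8533 = 1047000/8533 = 122.7 µg/L.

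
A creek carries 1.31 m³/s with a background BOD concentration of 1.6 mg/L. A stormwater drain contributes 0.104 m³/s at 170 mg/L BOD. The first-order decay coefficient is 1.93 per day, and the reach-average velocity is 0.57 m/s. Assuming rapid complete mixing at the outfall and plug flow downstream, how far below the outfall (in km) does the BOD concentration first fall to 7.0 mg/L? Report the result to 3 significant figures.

Conservation of mass: C = (1.310·1.600 + 0.1040·170.0) / 1.414 = 19.78/1.414 = 13.99 mg/L.
Set 13.99·exp(−k·t) = 7.0 → t = ln(13.99/7.0)/k = 30980 s = 8.607 h.
Distance = v·t = 0.57·30980 = 17660 m = 17.66 km.

17.7 km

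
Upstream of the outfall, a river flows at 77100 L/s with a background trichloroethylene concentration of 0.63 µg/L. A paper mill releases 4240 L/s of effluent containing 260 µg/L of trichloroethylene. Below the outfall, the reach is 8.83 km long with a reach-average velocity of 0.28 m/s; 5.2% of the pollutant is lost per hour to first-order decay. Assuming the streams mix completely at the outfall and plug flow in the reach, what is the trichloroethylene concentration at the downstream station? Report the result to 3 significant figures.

After mixing, C = (77100·0.6300 + 4240·260.0) / 81340 = 1151000/81340 = 14.15 µg/L.
Travel time t = 8.83·1000 / 0.28 = 31540 s = 8.760 h.
5.2%/h lost → k = −ln(1 − 0.052) = 0.05340 h⁻¹.
Applying C = C₀e^(−kt): 14.15 × 0.6264 = 8.863 µg/L.

8.86 µg/L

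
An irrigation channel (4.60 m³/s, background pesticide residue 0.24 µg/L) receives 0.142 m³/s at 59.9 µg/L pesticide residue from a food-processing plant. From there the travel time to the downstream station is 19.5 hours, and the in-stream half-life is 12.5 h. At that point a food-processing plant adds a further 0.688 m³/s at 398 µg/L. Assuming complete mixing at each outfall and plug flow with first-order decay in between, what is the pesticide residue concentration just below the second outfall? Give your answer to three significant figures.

51.0 µg/L

Conservation of mass: C = (4.600·0.2400 + 0.1420·59.90) / 4.742 = 9.610/4.742 = 2.027 µg/L; combined flow 4.742 m³/s.
Half-life 12.5 h → k = ln 2 / 12.5 = 0.05545 h⁻¹ = 1.331 d⁻¹.
First-order decay: C = 2.027·exp(−k·t) = 2.027·0.3392 = 0.6873 µg/L.
Second outfall: C = (4.742·0.6873 + 0.6880·398.0)/5.430 = 51.03 µg/L.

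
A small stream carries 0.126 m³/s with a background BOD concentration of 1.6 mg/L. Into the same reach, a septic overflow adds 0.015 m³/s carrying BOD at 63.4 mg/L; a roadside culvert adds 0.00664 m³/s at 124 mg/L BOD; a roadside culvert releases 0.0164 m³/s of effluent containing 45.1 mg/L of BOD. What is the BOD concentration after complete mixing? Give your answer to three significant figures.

After mixing, C = (0.1260·1.600 + 0.01500·63.40 + 0.006640·124.0 + 0.01640·45.10) / 0.1640 = 2.716/0.1640 = 16.55 mg/L.

16.6 mg/L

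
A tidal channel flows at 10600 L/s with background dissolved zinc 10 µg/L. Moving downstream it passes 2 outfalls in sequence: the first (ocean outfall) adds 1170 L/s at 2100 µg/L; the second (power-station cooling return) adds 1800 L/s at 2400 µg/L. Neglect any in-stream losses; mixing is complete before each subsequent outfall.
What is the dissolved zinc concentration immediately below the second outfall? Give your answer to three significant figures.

507 µg/L

Below outfall 1: Q → 11770 L/s, C = (10600·10.00 + 1170·2100)/11770 = 217.8 µg/L.
Below outfall 2: Q → 13570 L/s, C = (11770·217.8 + 1800·2400)/13570 = 507.2 µg/L.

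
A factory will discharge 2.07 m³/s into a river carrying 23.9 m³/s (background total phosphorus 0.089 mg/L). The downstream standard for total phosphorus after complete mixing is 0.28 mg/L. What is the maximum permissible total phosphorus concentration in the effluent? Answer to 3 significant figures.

2.49 mg/L

At the limit, (Qr·Cr + Qe·Cₑ)/(Qr + Qe) = 0.28:
Cₑ = (25.97·0.28 − 23.90·0.08900) / 2.070 = 2.485 mg/L.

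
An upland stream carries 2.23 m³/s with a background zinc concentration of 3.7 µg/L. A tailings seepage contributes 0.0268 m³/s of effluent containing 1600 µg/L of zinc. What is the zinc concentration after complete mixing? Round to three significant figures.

Mass balance: C = (2.230·3.700 + 0.02680·1600) / 2.257 = 51.13/2.257 = 22.66 µg/L.

22.7 µg/L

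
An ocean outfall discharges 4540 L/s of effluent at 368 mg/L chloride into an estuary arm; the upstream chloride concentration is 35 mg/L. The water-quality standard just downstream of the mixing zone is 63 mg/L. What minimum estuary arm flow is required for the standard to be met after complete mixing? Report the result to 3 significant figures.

49500 L/s

Set C_mix = 63: (Q·35.00 + 4540·368.0) / (Q + 4540) = 63
→ Q = 4540·(368.0 − 63)/(63 − 35.00) = 49450 L/s.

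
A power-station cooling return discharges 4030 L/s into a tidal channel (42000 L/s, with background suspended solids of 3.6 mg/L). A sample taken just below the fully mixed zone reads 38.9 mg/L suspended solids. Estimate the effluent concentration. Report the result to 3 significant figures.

407 mg/L

Mass balance: 42000·3.600 + 4030·Cₑ = 46030·38.90
→ Cₑ = (46030·38.90 − 42000·3.600) / 4030 = 406.8 mg/L.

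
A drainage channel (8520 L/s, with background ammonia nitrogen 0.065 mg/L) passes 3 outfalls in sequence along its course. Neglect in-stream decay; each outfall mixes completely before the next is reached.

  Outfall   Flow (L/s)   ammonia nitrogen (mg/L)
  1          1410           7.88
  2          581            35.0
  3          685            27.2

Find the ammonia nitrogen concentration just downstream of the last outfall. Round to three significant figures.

4.52 mg/L

After outfall 1: Q = 8520 + 1410 = 9930 L/s; C = (8520·0.06500 + 1410·7.880)/9930 = 1.175 mg/L.
After outfall 2: Q = 9930 + 581.0 = 10510 L/s; C = (9930·1.175 + 581.0·35.00)/10510 = 3.044 mg/L.
After outfall 3: Q = 10510 + 685.0 = 11200 L/s; C = (10510·3.044 + 685.0·27.20)/11200 = 4.522 mg/L.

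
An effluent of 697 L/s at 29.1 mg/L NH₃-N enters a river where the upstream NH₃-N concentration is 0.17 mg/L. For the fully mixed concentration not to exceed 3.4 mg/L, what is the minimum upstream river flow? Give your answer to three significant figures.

5550 L/s

Set C_mix = 3.4: (Q·0.1700 + 697.0·29.10) / (Q + 697.0) = 3.4
→ Q = 697.0·(29.10 − 3.4)/(3.4 − 0.1700) = 5546 L/s.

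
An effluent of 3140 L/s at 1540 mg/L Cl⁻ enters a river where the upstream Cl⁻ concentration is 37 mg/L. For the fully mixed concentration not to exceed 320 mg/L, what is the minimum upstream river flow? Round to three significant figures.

Set C_mix = 320: (Q·37.00 + 3140·1540) / (Q + 3140) = 320
→ Q = 3140·(1540 − 320)/(320 − 37.00) = 13540 L/s.

13500 L/s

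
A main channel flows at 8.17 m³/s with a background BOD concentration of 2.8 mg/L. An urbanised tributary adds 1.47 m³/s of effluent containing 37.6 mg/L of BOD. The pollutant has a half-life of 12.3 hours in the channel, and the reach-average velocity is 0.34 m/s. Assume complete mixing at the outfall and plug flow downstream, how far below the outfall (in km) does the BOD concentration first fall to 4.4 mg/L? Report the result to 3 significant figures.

Mixed concentration C = ΣQC/ΣQ = (8.170·2.800 + 1.470·37.60) / 9.640 = 78.15/9.640 = 8.107 mg/L.
Half-life 12.3 h → k = ln 2 / 12.3 = 0.05635 h⁻¹ = 1.352 d⁻¹.
Set 8.107·exp(−k·t) = 4.4 → t = ln(8.107/4.4)/k = 39040 s = 10.84 h.
Distance = v·t = 0.34·39040 = 13270 m = 13.27 km.

13.3 km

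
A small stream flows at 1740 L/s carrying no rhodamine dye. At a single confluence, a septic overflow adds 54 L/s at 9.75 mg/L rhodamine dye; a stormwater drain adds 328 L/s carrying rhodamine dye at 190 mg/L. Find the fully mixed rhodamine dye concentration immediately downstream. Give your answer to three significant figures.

29.6 mg/L

Flow-weighted average: C = (1740·0 + 54.00·9.750 + 328.0·190.0) / 2122 = 62850/2122 = 29.62 mg/L.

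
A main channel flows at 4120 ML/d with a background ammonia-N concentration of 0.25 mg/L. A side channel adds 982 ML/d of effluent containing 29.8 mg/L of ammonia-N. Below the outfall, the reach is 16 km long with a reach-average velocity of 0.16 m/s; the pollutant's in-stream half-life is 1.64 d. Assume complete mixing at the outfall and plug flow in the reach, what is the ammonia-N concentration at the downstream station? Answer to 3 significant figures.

Conservation of mass: C = (4120·0.2500 + 982.0·29.80) / 5102 = 30290/5102 = 5.938 mg/L.
Travel time t = 16·1000 / 0.16 = 100000 s = 27.78 h.
Half-life 1.64 d → k = ln 2 / 1.64 = 0.4227 d⁻¹.
Applying C = C₀e^(−kt): 5.938 × 0.6131 = 3.641 mg/L.

3.64 mg/L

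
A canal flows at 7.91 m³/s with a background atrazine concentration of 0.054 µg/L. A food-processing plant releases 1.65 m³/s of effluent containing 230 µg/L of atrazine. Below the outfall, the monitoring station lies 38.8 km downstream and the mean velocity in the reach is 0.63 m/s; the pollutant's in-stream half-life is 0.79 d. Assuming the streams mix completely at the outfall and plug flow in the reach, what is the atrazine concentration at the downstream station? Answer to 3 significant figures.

Mass balance: C = (7.910·0.05400 + 1.650·230.0) / 9.560 = 379.9/9.560 = 39.74 µg/L.
Travel time t = 38.8·1000 / 0.63 = 61590 s = 17.11 h.
Half-life 0.79 d → k = ln 2 / 0.79 = 0.8774 d⁻¹.
Decay over the reach: 39.74·exp(−kt) = 39.74·0.5350 = 21.26 µg/L.

21.3 µg/L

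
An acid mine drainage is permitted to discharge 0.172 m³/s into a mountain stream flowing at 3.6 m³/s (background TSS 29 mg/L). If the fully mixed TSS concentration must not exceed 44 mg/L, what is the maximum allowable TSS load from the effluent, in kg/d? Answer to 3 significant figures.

Mass balance at the limit: 3.600·29.00 + 0.1720·Cₑ = 3.772·44 → Cₑ = 358.0 mg/L.
Load = 0.1720 m³/s × 358.0 g/m³ × 86 400 s/d = 5319 kg/d.

5320 kg/d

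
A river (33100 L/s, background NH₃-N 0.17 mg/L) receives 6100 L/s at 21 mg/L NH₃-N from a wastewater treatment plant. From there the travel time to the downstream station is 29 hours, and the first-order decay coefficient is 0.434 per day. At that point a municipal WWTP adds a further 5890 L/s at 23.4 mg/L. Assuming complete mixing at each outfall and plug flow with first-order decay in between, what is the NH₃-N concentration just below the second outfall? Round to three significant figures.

4.81 mg/L

Flow-weighted average: C = (33100·0.1700 + 6100·21.00) / 39200 = 133700/39200 = 3.411 mg/L; combined flow 39200 L/s.
Applying C = C₀e^(−kt): 3.411 × 0.5919 = 2.019 mg/L.
At the second outfall, C = (39200·2.019 + 5890·23.40) / (39200 + 5890) = 4.812 mg/L.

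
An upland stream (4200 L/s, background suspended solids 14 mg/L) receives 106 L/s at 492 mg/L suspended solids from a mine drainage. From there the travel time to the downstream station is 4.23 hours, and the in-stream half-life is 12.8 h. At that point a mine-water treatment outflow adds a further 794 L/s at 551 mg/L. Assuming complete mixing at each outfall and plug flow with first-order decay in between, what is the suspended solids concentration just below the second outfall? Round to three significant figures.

Mass balance: C = (4200·14.00 + 106.0·492.0) / 4306 = 111000/4306 = 25.77 mg/L; combined flow 4306 L/s.
Half-life 12.8 h → k = ln 2 / 12.8 = 0.05415 h⁻¹ = 1.300 d⁻¹.
Decay over the reach: 25.77·exp(−kt) = 25.77·0.7953 = 20.49 mg/L.
Second outfall: C = (4306·20.49 + 794.0·551.0)/5100 = 103.1 mg/L.

103 mg/L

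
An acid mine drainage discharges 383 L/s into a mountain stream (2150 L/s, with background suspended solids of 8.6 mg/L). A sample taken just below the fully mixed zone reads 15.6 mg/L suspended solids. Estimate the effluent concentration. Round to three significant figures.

54.9 mg/L

Mass balance: 2150·8.600 + 383.0·Cₑ = 2533·15.60
→ Cₑ = (2533·15.60 − 2150·8.600) / 383.0 = 54.90 mg/L.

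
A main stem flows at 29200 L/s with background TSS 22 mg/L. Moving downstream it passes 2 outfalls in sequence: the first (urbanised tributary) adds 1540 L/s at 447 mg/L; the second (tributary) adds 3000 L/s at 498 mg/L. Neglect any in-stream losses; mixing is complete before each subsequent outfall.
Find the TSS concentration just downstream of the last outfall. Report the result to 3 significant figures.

After outfall 1: Q = 29200 + 1540 = 30740 L/s; C = (29200·22.00 + 1540·447.0)/30740 = 43.29 mg/L.
After outfall 2: Q = 30740 + 3000 = 33740 L/s; C = (30740·43.29 + 3000·498.0)/33740 = 83.72 mg/L.

83.7 mg/L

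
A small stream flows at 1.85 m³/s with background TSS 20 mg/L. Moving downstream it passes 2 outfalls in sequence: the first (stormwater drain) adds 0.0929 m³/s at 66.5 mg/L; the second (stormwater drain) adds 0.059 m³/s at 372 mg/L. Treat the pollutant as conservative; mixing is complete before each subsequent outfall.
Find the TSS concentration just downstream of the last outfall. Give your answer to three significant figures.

32.5 mg/L

Outfall 1: combined Q = 1.943 m³/s; C = (1.850·20.00 + 0.09290·66.50)/1.943 = 22.22 mg/L.
Outfall 2: combined Q = 2.002 m³/s; C = (1.943·22.22 + 0.05900·372.0)/2.002 = 32.53 mg/L.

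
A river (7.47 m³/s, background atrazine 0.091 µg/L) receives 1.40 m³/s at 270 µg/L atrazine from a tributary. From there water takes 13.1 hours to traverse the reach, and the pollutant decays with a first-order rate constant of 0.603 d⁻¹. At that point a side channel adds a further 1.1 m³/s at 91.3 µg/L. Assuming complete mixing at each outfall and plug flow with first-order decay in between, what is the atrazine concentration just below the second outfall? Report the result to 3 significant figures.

37.4 µg/L

Mass balance: C = (7.470·0.09100 + 1.400·270.0) / 8.870 = 378.7/8.870 = 42.69 µg/L; combined flow 8.870 m³/s.
First-order decay: C = 42.69·exp(−k·t) = 42.69·0.7195 = 30.72 µg/L.
Second outfall: C = (8.870·30.72 + 1.100·91.30)/9.970 = 37.40 µg/L.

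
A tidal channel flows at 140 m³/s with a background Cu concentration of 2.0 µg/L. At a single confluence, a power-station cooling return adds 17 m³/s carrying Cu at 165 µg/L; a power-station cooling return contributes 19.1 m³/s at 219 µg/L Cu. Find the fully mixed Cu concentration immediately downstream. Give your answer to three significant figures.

41.3 µg/L

Mass balance: C = (140.0·2.000 + 17.00·165.0 + 19.10·219.0) / 176.1 = 7268/176.1 = 41.27 µg/L.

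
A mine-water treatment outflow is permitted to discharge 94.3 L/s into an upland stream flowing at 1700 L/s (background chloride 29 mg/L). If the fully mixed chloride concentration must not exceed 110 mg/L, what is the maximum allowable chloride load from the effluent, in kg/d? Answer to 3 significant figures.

Mass balance at the limit: 1700·29.00 + 94.30·Cₑ = 1794·110 → Cₑ = 1570 mg/L.
94.30 L/s = 0.09430 m³/s. Load = 0.09430 m³/s × 1570 g/m³ × 86 400 s/d = 12790 kg/d.

12800 kg/d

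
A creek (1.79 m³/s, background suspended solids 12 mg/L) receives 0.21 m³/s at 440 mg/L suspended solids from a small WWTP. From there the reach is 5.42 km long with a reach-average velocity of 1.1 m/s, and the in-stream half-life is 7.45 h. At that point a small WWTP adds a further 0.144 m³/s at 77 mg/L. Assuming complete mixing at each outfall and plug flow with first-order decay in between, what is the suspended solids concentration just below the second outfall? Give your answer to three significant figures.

Mixed concentration C = ΣQC/ΣQ = (1.790·12.00 + 0.2100·440.0) / 2.000 = 113.9/2.000 = 56.94 mg/L; combined flow 2.000 m³/s.
Travel time t = 5.42·1000 / 1.1 = 4927 s = 1.369 h.
Half-life 7.45 h → k = ln 2 / 7.45 = 0.09304 h⁻¹ = 2.233 d⁻¹.
First-order decay: C = 56.94·exp(−k·t) = 56.94·0.8804 = 50.13 mg/L.
At the second outfall, C = (2.000·50.13 + 0.1440·77.00) / (2.000 + 0.1440) = 51.94 mg/L.

51.9 mg/L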